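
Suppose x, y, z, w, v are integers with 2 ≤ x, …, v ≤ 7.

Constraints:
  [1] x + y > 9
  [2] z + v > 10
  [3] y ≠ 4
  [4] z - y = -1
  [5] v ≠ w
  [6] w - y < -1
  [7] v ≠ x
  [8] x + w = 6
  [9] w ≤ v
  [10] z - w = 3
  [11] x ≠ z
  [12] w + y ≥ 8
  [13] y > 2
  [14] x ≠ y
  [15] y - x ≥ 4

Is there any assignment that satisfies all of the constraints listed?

Satisfiable

Take x = 3, y = 7, z = 6, w = 3, v = 7. Then constraint 1: x + y = 10; constraint 2: z + v = 13; constraint 4: z - y = -1, and every other listed constraint is also met.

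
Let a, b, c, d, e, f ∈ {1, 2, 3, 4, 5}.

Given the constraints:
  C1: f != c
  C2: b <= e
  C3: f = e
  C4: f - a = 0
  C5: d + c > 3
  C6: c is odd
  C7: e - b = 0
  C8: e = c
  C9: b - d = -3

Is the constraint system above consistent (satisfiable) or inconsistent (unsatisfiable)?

Unsatisfiable

From constraints 3 and 8, f = e = c, so f = c. But constraint 1 says f ≠ c. Contradiction.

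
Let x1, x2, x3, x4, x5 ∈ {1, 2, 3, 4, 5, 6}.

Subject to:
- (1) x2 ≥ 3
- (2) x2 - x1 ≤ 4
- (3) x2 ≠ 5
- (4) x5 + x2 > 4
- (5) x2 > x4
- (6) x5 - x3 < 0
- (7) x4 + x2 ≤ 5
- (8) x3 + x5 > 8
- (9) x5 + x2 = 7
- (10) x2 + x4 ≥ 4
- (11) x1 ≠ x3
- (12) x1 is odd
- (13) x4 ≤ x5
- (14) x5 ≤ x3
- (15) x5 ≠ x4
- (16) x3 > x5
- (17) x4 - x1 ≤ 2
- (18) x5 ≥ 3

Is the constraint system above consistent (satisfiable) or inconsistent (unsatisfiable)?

Satisfiable

Try x1 = 1, x2 = 4, x3 = 6, x4 = 1, x5 = 3.
Check constraint 2: x2 - x1 = 3; constraint 4: x5 + x2 = 7. The remaining constraints are straightforward to verify.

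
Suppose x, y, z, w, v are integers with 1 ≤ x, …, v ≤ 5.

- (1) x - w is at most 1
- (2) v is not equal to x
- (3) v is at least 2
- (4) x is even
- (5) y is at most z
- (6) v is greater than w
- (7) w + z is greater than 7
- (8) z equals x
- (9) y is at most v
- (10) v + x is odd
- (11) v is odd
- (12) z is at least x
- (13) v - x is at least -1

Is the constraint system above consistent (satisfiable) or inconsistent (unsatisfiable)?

Satisfiable

Setting (x, y, z, w, v) = (4, 3, 4, 4, 5) satisfies everything: constraint 1: x - w = 0; constraint 7: w + z = 8, and the others follow.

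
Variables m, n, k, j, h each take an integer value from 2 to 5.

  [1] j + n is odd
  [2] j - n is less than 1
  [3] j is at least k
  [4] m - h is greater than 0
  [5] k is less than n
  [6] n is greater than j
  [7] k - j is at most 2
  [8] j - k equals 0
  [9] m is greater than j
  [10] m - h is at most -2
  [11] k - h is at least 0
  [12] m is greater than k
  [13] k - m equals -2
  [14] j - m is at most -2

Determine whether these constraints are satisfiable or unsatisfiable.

Constraints 7, 10, 11, and 14 give m − j ≥ 2, j − k ≥ -2, k − h ≥ 0, h − m ≥ 2.
Adding all 4 inequalities: the left sides telescope to 0, and the right sides sum to 2 + (-2) + 0 + 2 = 2. So 0 ≥ 2, which is false.

Unsatisfiable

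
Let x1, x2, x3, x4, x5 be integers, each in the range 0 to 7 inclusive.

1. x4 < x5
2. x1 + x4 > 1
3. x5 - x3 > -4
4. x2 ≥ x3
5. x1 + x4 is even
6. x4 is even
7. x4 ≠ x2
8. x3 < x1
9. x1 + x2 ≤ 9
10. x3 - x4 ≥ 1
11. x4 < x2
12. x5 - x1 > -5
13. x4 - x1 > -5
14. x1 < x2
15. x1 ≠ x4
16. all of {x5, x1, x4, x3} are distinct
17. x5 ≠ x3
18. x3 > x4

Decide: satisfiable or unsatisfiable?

Try x1 = 4, x2 = 5, x3 = 3, x4 = 0, x5 = 2.
Check constraint 2: x1 + x4 = 4; constraint 3: x5 - x3 = -1. The remaining constraints are straightforward to verify.

Satisfiable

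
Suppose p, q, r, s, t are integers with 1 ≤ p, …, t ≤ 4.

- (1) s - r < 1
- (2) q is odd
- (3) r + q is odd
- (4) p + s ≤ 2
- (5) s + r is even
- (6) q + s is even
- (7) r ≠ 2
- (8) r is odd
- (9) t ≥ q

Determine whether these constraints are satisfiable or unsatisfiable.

Unsatisfiable

Constraint 8 makes r odd and constraint 2 makes q odd, so r + q must be even. Constraint 3 says r + q is odd — contradiction.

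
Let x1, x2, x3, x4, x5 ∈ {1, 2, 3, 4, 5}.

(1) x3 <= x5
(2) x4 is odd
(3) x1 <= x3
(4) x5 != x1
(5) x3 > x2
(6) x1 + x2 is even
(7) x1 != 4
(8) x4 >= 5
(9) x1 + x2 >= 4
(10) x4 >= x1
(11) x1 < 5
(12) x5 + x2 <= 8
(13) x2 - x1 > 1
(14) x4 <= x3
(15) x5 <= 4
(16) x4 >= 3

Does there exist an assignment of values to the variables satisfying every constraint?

Unsatisfiable

From constraints 8 and 14: x3 ≥ x4 and x4 ≥ 5, so x3 ≥ 5. From constraints 1 and 15: x3 ≤ x5 and x5 ≤ 4, so x3 ≤ 4. But 4 < 5, so no value of x3 works.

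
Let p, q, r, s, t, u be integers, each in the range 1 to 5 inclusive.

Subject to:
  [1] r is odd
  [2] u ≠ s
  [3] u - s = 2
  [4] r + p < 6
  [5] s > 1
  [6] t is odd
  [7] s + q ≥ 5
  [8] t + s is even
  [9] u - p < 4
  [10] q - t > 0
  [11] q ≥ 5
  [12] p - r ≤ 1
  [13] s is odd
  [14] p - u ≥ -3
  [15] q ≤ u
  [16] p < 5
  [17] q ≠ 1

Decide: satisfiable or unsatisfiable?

Satisfiable

Setting (p, q, r, s, t, u) = (2, 5, 1, 3, 3, 5) satisfies everything: constraint 3: u - s = 2; constraint 4: r + p = 3; constraint 7: s + q = 8, and the others follow.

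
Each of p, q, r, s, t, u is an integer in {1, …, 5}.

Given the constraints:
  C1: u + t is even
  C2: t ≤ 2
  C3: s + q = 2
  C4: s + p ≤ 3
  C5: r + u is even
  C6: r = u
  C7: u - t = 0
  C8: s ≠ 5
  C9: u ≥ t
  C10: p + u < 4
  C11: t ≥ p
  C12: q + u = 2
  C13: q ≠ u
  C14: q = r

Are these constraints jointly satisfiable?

Unsatisfiable

From constraints 6 and 14, q = r = u, so q = u. But constraint 13 says q ≠ u. Contradiction.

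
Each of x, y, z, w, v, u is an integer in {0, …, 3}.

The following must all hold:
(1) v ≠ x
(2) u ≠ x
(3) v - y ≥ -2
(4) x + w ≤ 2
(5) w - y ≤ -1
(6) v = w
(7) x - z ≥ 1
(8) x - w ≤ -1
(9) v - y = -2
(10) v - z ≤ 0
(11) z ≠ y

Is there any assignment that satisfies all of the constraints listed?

Constraints 3, 5, 7, 8, and 10 give v − y ≥ -2, y − w ≥ 1, w − x ≥ 1, x − z ≥ 1, z − v ≥ 0.
Adding all 5 inequalities: the left sides telescope to 0, and the right sides sum to (-2) + 1 + 1 + 1 + 0 = 1. So 0 ≥ 1, which is false.

Unsatisfiable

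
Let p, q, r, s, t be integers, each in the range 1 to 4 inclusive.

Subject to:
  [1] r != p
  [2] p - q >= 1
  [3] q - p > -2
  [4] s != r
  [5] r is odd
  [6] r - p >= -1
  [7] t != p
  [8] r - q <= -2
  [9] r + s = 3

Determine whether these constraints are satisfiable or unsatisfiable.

Unsatisfiable

Constraints 2, 6, and 8 give q − r ≥ 2, r − p ≥ -1, p − q ≥ 1.
Adding all 3 inequalities: the left sides telescope to 0, and the right sides sum to 2 + (-1) + 1 = 2. So 0 ≥ 2, which is false.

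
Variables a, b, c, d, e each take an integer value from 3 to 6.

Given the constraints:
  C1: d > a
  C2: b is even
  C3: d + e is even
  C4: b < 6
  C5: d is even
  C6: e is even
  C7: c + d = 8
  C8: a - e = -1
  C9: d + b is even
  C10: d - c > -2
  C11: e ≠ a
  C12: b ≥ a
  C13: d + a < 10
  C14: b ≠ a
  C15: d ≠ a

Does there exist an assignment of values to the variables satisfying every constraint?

Satisfiable

One satisfying assignment is a = 3, b = 4, c = 4, d = 4, e = 4.
For the less obvious constraints — constraint 7: c + d = 8; constraint 8: a - e = -1 — and the others hold by inspection.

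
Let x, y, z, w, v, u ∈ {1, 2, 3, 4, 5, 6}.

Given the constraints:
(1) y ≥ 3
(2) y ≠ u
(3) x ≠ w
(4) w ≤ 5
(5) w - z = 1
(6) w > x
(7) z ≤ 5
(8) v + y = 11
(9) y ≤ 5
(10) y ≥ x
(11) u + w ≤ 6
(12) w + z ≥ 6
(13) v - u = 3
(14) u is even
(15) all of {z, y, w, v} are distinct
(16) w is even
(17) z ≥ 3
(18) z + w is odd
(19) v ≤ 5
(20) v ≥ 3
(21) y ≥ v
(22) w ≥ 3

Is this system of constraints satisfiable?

Unsatisfiable

Constraints 1, 4, 7, 9, 17, 19, 20, and 22 confine each of z, y, w, v to the 3 values {3, …, 5}.
Constraint 15 requires all 4 of them to be distinct, but only 3 values are available — impossible by the pigeonhole principle.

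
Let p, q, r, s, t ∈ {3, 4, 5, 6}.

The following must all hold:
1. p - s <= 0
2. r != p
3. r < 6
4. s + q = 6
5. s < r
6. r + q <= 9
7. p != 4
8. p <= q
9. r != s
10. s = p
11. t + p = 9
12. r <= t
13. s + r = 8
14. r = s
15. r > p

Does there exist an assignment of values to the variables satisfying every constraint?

Unsatisfiable

From constraints 10 and 14, r = s = p, so r = p. But constraint 2 says r ≠ p. Contradiction.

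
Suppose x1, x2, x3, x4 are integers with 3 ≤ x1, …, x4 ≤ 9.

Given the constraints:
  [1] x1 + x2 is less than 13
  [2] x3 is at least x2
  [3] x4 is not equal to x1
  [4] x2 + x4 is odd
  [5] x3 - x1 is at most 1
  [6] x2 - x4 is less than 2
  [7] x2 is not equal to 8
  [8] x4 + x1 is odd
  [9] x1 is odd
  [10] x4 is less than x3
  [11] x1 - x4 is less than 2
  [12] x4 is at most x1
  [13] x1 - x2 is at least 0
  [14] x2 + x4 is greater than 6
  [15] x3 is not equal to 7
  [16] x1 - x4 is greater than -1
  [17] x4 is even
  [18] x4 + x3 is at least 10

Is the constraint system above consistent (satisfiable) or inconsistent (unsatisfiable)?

Try x1 = 5, x2 = 5, x3 = 6, x4 = 4.
Check constraint 1: x1 + x2 = 10; constraint 5: x3 - x1 = 1. The remaining constraints are straightforward to verify.

Satisfiable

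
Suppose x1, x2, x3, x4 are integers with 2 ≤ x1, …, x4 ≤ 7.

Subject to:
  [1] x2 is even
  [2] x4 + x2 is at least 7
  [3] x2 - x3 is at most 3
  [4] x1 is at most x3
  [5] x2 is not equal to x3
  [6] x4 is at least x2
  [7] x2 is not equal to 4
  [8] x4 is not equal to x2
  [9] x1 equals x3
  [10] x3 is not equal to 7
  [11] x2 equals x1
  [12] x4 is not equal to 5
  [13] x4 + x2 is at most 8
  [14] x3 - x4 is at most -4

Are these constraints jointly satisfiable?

Unsatisfiable

From constraints 9 and 11, x2 = x1 = x3, so x2 = x3. But constraint 5 says x2 ≠ x3. Contradiction.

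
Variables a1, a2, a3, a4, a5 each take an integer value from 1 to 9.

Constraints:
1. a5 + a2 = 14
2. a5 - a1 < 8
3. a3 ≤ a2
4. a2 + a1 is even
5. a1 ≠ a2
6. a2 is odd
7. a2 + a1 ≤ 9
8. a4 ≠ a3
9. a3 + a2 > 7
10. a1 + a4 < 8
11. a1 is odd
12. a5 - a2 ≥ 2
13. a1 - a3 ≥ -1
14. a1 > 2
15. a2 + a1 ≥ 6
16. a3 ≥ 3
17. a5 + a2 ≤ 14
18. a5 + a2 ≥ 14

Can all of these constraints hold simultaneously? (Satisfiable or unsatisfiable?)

Satisfiable

Take a1 = 3, a2 = 5, a3 = 4, a4 = 3, a5 = 9. Then constraint 1: a5 + a2 = 14; constraint 2: a5 - a1 = 6; constraint 7: a2 + a1 = 8, and every other listed constraint is also met.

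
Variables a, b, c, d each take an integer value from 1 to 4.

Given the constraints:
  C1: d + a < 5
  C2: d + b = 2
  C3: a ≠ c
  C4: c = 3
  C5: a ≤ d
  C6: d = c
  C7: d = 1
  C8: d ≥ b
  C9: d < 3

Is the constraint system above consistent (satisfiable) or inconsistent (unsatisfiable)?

Constraint 7 fixes d = 1 and constraint 4 fixes c = 3, but constraint 6 requires d = c. Since 1 ≠ 3, contradiction.

Unsatisfiable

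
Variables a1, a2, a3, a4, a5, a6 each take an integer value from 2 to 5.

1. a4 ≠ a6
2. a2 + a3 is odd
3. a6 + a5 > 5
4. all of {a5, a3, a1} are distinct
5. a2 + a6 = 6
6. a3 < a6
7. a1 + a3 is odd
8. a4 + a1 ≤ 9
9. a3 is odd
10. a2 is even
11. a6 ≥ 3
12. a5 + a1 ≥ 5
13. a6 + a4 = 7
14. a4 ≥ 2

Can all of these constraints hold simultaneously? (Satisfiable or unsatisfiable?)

Satisfiable

Try a1 = 4, a2 = 2, a3 = 3, a4 = 3, a5 = 2, a6 = 4.
Check constraint 3: a6 + a5 = 6; constraint 5: a2 + a6 = 6. The remaining constraints are straightforward to verify.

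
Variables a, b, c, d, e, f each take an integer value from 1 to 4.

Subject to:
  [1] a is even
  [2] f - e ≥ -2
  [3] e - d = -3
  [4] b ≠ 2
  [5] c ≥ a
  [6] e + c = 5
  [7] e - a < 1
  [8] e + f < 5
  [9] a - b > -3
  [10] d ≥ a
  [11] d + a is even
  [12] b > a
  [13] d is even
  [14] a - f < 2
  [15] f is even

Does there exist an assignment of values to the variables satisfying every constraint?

Try a = 2, b = 4, c = 4, d = 4, e = 1, f = 2.
Check constraint 2: f - e = 1; constraint 3: e - d = -3. The remaining constraints are straightforward to verify.

Satisfiable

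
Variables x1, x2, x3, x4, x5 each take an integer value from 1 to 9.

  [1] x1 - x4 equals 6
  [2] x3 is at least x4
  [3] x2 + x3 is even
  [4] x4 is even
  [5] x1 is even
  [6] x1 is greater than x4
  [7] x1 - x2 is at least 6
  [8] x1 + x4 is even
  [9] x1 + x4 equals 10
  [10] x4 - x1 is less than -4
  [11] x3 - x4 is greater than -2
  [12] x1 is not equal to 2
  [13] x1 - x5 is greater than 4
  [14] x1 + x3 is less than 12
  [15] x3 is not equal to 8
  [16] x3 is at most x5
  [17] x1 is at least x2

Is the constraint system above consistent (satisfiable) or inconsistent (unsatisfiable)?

Try x1 = 8, x2 = 2, x3 = 2, x4 = 2, x5 = 2.
Check constraint 1: x1 - x4 = 6; constraint 7: x1 - x2 = 6; constraint 9: x1 + x4 = 10. The remaining constraints are straightforward to verify.

Satisfiable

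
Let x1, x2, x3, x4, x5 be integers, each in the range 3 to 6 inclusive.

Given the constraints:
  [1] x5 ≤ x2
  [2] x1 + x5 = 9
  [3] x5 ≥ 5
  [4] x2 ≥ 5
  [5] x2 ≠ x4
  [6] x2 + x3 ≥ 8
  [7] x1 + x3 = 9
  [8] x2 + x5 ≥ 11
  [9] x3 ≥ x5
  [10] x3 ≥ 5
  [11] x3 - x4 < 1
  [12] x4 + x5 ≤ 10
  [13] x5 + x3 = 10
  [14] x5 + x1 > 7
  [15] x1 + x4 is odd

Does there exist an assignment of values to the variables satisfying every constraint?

Satisfiable

The assignment x1 = 4, x2 = 6, x3 = 5, x4 = 5, x5 = 5 works:
  constraint 2 holds since x1 + x5 = 9.
  constraint 6 holds since x2 + x3 = 11.
  constraint 7 holds since x1 + x3 = 9.
The rest check out directly.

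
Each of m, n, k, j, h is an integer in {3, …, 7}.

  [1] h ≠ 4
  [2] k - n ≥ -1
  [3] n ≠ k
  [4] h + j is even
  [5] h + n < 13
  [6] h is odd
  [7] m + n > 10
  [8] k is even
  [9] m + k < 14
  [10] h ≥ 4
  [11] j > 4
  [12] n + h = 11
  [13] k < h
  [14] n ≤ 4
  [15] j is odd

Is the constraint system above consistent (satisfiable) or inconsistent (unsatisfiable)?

Take m = 7, n = 4, k = 6, j = 7, h = 7. Then constraint 2: k - n = 2; constraint 5: h + n = 11; constraint 7: m + n = 11, and every other listed constraint is also met.

Satisfiable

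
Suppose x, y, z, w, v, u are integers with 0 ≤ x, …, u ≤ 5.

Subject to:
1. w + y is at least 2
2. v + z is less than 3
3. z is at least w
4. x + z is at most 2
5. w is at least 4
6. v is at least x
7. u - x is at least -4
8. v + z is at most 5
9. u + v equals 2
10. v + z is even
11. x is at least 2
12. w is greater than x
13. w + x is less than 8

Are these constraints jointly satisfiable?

From constraints 6 and 11: v ≥ x ≥ 2. From constraints 3 and 5: z ≥ w ≥ 4. Hence v + z ≥ 6. But constraint 8 requires v + z ≤ 5, and 5 < 6. Contradiction.

Unsatisfiable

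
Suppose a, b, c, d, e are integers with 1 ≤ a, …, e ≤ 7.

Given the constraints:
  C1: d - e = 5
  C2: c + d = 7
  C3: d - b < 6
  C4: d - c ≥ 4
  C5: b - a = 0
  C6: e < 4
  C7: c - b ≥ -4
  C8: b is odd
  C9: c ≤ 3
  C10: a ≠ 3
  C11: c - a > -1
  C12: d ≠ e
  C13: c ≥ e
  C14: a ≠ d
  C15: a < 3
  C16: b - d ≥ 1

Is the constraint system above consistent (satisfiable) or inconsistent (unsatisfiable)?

Unsatisfiable

Constraints 4, 7, and 16 give c − b ≥ -4, b − d ≥ 1, d − c ≥ 4.
Adding all 3 inequalities: the left sides telescope to 0, and the right sides sum to (-4) + 1 + 4 = 1. So 0 ≥ 1, which is false.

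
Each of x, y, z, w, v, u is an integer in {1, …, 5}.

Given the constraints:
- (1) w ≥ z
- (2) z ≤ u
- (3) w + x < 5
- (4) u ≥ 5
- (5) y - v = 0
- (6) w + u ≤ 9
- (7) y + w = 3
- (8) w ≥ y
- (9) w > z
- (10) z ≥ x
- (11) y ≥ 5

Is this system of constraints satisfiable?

Unsatisfiable

From constraints 8 and 11: w ≥ y ≥ 5. From constraint 4: u ≥ 5. Hence w + u ≥ 10. But constraint 6 requires w + u ≤ 9, and 9 < 10. Contradiction.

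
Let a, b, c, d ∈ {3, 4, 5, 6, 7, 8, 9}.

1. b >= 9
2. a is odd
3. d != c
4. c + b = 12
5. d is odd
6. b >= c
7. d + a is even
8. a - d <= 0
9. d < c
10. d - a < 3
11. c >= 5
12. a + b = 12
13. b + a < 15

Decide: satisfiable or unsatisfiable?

Unsatisfiable

From constraint 11: c ≥ 5. From constraint 1: b ≥ 9. Hence c + b ≥ 14. But constraint 4 requires c + b = 12, and 12 < 14. Contradiction.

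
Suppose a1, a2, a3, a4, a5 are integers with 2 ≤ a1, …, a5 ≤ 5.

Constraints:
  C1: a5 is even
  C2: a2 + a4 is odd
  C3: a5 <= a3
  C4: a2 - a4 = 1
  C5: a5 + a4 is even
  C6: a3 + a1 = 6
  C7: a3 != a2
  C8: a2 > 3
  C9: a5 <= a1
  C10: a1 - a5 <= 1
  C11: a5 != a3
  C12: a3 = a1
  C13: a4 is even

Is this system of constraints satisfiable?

Satisfiable

The assignment a1 = 3, a2 = 5, a3 = 3, a4 = 4, a5 = 2 works:
  constraint 4 holds since a2 - a4 = 1.
  constraint 6 holds since a3 + a1 = 6.
The rest check out directly.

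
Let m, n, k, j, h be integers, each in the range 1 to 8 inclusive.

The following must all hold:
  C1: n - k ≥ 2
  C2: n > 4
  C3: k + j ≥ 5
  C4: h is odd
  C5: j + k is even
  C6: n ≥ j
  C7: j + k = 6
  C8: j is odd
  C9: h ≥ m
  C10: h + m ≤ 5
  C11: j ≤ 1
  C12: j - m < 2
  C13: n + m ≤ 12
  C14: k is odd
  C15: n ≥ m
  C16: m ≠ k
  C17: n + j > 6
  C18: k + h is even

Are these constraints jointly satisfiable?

Satisfiable

Setting (m, n, k, j, h) = (2, 7, 5, 1, 3) satisfies everything: constraint 1: n - k = 2; constraint 3: k + j = 6; constraint 7: j + k = 6, and the others follow.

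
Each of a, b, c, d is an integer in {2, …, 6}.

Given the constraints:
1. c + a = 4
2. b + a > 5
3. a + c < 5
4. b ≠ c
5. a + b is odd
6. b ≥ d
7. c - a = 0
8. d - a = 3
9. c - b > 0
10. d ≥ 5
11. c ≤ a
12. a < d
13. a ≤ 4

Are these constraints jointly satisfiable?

Unsatisfiable

Constraints 6, 9, 11, and 12 give a < d, d ≤ b, b < c, c ≤ a. Chaining: a < d ≤ b < c ≤ a, which forces a < a — impossible.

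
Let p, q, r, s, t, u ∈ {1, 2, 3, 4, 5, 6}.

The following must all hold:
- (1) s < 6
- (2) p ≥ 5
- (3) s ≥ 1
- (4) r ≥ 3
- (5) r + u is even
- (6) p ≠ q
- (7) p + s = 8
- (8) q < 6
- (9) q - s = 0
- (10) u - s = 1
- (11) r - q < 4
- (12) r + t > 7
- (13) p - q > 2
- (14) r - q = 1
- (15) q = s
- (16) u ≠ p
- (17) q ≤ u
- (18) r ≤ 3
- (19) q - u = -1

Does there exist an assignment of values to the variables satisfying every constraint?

Take p = 6, q = 2, r = 3, s = 2, t = 6, u = 3. Then constraint 7: p + s = 8; constraint 9: q - s = 0, and every other listed constraint is also met.

Satisfiable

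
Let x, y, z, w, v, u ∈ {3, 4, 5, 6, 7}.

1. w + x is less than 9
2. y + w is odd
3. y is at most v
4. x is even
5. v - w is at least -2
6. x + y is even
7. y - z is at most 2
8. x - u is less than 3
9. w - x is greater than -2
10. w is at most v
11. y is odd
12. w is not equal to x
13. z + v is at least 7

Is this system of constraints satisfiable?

Constraint 4 makes x even and constraint 11 makes y odd, so x + y must be odd. Constraint 6 says x + y is even — contradiction.

Unsatisfiable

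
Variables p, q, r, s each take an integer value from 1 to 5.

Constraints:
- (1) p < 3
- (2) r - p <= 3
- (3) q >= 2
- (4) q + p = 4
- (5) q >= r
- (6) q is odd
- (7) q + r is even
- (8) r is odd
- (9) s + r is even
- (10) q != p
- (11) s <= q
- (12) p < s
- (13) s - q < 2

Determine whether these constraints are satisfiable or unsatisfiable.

Take p = 1, q = 3, r = 3, s = 3. Then constraint 2: r - p = 2; constraint 4: q + p = 4; constraint 13: s - q = 0, and every other listed constraint is also met.

Satisfiable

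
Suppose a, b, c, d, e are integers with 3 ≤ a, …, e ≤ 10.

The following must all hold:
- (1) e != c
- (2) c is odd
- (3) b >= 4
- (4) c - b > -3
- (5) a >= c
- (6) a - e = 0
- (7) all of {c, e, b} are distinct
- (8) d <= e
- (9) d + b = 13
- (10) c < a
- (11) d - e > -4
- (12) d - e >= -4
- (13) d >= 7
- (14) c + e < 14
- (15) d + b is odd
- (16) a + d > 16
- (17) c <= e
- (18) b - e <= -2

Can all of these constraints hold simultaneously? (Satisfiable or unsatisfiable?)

Satisfiable

Try a = 9, b = 5, c = 3, d = 8, e = 9.
Check constraint 4: c - b = -2; constraint 6: a - e = 0. The remaining constraints are straightforward to verify.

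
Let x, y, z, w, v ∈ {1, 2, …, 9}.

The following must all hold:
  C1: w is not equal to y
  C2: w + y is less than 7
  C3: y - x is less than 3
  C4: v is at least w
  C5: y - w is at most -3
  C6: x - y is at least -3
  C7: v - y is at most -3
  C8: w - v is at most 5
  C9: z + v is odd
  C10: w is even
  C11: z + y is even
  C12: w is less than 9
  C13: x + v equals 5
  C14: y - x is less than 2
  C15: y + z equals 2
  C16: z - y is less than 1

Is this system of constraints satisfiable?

Constraints 5, 7, and 8 give y − v ≥ 3, v − w ≥ -5, w − y ≥ 3.
Adding all 3 inequalities: the left sides telescope to 0, and the right sides sum to 3 + (-5) + 3 = 1. So 0 ≥ 1, which is false.

Unsatisfiable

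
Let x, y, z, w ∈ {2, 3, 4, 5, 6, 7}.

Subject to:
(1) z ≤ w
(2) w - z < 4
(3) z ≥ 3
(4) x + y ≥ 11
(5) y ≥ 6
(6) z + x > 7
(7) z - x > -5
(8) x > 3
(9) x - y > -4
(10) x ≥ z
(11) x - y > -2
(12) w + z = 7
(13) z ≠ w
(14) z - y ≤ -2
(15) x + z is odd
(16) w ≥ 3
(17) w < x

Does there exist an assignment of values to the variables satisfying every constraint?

Satisfiable

Try x = 6, y = 7, z = 3, w = 4.
Check constraint 2: w - z = 1; constraint 4: x + y = 13; constraint 6: z + x = 9. The remaining constraints are straightforward to verify.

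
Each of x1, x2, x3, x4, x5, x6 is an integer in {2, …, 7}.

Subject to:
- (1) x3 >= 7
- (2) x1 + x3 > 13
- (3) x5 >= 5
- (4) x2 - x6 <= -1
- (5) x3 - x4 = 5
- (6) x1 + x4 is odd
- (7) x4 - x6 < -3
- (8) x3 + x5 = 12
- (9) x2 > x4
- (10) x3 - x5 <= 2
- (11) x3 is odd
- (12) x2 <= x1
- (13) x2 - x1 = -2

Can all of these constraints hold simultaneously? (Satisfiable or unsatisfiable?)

Take x1 = 7, x2 = 5, x3 = 7, x4 = 2, x5 = 5, x6 = 7. Then constraint 2: x1 + x3 = 14; constraint 4: x2 - x6 = -2, and every other listed constraint is also met.

Satisfiable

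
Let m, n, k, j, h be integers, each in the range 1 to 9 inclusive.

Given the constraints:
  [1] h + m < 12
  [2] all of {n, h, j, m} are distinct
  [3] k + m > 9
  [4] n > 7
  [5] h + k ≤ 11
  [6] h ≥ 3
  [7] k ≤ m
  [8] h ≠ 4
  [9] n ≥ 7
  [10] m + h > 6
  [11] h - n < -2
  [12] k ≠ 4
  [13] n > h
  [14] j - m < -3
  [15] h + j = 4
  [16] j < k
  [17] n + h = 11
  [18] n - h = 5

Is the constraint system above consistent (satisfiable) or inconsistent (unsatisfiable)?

One satisfying assignment is m = 6, n = 8, k = 5, j = 1, h = 3.
For the less obvious constraints — constraint 1: h + m = 9; constraint 3: k + m = 11; constraint 5: h + k = 8 — and the others hold by inspection.

Satisfiable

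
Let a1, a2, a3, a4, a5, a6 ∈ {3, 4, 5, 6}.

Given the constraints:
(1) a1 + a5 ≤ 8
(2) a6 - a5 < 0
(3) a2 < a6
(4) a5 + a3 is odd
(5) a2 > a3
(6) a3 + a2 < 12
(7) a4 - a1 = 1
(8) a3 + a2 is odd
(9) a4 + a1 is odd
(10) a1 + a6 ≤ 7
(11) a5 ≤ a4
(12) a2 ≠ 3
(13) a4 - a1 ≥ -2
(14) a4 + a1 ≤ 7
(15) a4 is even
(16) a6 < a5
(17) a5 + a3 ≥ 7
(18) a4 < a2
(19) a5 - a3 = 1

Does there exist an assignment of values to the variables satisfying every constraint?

Constraints 2, 3, 11, and 18 give a2 < a6, a6 < a5, a5 ≤ a4, a4 < a2. Chaining: a2 < a6 < a5 ≤ a4 < a2, which forces a2 < a2 — impossible.

Unsatisfiable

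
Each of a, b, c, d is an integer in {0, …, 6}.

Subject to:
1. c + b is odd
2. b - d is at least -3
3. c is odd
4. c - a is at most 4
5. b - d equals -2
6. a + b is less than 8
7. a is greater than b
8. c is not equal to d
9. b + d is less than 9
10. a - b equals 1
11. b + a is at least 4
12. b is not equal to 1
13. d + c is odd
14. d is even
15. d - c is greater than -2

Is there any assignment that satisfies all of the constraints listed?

Satisfiable

Try a = 3, b = 2, c = 5, d = 4.
Check constraint 2: b - d = -2; constraint 4: c - a = 2. The remaining constraints are straightforward to verify.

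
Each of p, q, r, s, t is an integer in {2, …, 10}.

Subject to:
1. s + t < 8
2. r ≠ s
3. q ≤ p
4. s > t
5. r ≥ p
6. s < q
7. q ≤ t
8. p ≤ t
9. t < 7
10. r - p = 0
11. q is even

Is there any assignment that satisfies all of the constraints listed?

Unsatisfiable

Constraints 3, 4, 6, and 8 give q ≤ p, p ≤ t, t < s, s < q. Chaining: q ≤ p ≤ t < s < q, which forces q < q — impossible.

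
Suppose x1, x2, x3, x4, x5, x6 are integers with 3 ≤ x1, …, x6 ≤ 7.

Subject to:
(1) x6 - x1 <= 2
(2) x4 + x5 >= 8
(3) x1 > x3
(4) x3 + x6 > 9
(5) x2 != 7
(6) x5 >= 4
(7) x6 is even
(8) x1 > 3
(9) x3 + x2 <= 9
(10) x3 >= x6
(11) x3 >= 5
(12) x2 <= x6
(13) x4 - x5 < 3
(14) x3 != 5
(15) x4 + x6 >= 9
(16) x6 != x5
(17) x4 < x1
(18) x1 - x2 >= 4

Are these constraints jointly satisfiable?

Satisfiable

Setting (x1, x2, x3, x4, x5, x6) = (7, 3, 6, 5, 5, 6) satisfies everything: constraint 1: x6 - x1 = -1; constraint 2: x4 + x5 = 10; constraint 4: x3 + x6 = 12, and the others follow.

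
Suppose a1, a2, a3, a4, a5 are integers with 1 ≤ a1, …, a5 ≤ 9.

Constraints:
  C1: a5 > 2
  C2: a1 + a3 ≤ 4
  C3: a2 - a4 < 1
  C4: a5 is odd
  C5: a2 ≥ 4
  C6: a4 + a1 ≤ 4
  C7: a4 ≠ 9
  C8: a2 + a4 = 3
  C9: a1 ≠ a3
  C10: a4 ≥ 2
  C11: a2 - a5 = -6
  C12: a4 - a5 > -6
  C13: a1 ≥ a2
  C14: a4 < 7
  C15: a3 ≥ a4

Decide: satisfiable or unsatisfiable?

From constraints 5 and 13: a1 ≥ a2 ≥ 4. From constraints 10 and 15: a3 ≥ a4 ≥ 2. Hence a1 + a3 ≥ 6. But constraint 2 requires a1 + a3 ≤ 4, and 4 < 6. Contradiction.

Unsatisfiable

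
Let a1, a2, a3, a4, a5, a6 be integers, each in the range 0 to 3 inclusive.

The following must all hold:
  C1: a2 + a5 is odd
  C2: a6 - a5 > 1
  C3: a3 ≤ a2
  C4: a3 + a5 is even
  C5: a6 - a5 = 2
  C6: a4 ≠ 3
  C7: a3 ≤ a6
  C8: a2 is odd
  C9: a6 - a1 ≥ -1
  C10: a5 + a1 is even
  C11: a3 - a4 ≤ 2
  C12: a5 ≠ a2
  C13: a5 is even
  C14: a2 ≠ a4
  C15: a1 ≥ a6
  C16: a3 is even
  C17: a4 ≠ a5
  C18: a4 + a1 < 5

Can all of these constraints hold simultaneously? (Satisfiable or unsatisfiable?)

The assignment a1 = 2, a2 = 3, a3 = 2, a4 = 2, a5 = 0, a6 = 2 works:
  constraint 2 holds since a6 - a5 = 2.
  constraint 5 holds since a6 - a5 = 2.
The rest check out directly.

Satisfiable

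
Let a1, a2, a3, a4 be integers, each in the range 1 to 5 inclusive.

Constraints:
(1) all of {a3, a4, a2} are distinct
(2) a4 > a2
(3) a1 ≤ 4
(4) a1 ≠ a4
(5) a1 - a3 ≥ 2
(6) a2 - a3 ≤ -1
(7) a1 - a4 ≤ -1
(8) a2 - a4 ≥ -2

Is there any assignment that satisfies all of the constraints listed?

Unsatisfiable

Constraints 5, 6, 7, and 8 give a1 − a3 ≥ 2, a3 − a2 ≥ 1, a2 − a4 ≥ -2, a4 − a1 ≥ 1.
Adding all 4 inequalities: the left sides telescope to 0, and the right sides sum to 2 + 1 + (-2) + 1 = 2. So 0 ≥ 2, which is false.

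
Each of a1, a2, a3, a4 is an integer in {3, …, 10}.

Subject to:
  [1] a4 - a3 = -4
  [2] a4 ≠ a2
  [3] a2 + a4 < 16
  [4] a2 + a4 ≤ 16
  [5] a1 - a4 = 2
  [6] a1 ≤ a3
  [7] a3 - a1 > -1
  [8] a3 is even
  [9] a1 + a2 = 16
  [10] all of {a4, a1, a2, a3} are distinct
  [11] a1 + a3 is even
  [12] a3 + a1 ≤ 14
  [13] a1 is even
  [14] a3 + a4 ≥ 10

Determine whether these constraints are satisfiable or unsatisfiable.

Satisfiable

Try a1 = 6, a2 = 10, a3 = 8, a4 = 4.
Check constraint 1: a4 - a3 = -4; constraint 3: a2 + a4 = 14; constraint 4: a2 + a4 = 14. The remaining constraints are straightforward to verify.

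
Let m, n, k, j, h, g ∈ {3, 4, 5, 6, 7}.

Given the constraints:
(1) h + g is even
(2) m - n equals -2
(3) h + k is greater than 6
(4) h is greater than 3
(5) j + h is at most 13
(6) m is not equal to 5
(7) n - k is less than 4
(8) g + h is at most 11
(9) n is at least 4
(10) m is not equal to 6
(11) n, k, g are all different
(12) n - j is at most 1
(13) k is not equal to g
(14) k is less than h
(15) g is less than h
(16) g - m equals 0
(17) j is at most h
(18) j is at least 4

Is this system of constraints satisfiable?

Try m = 4, n = 6, k = 3, j = 6, h = 6, g = 4.
Check constraint 2: m - n = -2; constraint 3: h + k = 9; constraint 5: j + h = 12. The remaining constraints are straightforward to verify.

Satisfiable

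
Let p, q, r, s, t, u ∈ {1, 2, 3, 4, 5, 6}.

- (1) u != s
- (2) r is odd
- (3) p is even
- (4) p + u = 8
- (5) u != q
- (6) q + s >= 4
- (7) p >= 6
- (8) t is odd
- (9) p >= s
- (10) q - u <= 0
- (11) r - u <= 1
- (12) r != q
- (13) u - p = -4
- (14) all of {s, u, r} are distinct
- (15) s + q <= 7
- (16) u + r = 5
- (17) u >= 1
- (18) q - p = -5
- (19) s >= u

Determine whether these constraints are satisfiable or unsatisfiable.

Satisfiable

Take p = 6, q = 1, r = 3, s = 6, t = 1, u = 2. Then constraint 4: p + u = 8; constraint 6: q + s = 7; constraint 10: q - u = -1, and every other listed constraint is also met.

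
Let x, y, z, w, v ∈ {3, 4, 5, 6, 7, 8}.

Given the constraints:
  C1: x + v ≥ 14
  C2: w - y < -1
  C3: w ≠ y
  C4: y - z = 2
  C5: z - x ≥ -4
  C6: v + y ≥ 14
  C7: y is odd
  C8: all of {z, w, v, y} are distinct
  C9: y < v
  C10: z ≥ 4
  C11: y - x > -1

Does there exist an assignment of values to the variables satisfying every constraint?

Satisfiable

Try x = 7, y = 7, z = 5, w = 3, v = 8.
Check constraint 1: x + v = 15; constraint 2: w - y = -4; constraint 4: y - z = 2. The remaining constraints are straightforward to verify.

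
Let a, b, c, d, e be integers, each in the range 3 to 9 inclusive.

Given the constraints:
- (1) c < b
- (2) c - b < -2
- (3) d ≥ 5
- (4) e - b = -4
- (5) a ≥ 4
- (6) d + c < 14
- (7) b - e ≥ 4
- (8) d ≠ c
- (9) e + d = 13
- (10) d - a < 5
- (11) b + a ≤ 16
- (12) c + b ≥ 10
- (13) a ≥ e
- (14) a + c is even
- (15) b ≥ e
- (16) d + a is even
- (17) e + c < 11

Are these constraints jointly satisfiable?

Satisfiable

The assignment a = 6, b = 9, c = 4, d = 8, e = 5 works:
  constraint 2 holds since c - b = -5.
  constraint 4 holds since e - b = -4.
The rest check out directly.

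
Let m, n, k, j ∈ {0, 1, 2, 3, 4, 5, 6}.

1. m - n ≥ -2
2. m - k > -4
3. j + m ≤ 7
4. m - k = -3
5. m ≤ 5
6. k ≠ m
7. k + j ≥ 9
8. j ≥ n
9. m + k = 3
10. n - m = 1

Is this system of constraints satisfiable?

Satisfiable

The assignment m = 0, n = 1, k = 3, j = 6 works:
  constraint 1 holds since m - n = -1.
  constraint 2 holds since m - k = -3.
  constraint 3 holds since j + m = 6.
The rest check out directly.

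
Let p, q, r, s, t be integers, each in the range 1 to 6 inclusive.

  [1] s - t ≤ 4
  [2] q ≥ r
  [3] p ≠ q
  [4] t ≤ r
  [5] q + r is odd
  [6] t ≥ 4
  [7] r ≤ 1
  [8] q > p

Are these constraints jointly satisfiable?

Unsatisfiable

From constraints 4 and 6: r ≥ t and t ≥ 4, so r ≥ 4. From constraint 7: r ≤ 1. But 1 < 4, so no value of r works.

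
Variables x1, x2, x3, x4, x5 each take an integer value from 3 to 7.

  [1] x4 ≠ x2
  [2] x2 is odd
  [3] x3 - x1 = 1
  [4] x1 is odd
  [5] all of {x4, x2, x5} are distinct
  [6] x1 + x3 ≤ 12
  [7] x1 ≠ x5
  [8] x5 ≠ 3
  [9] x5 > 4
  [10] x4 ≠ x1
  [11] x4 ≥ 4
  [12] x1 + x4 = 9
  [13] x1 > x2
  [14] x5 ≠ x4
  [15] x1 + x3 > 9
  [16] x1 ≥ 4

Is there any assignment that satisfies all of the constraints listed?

Try x1 = 5, x2 = 3, x3 = 6, x4 = 4, x5 = 7.
Check constraint 3: x3 - x1 = 1; constraint 6: x1 + x3 = 11; constraint 12: x1 + x4 = 9. The remaining constraints are straightforward to verify.

Satisfiable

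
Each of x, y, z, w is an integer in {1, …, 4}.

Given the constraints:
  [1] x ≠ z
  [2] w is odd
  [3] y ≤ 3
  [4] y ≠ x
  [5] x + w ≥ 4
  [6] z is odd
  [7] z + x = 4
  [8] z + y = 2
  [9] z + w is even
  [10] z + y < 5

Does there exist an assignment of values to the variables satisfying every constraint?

Satisfiable

Try x = 3, y = 1, z = 1, w = 1.
Check constraint 5: x + w = 4; constraint 7: z + x = 4; constraint 8: z + y = 2. The remaining constraints are straightforward to verify.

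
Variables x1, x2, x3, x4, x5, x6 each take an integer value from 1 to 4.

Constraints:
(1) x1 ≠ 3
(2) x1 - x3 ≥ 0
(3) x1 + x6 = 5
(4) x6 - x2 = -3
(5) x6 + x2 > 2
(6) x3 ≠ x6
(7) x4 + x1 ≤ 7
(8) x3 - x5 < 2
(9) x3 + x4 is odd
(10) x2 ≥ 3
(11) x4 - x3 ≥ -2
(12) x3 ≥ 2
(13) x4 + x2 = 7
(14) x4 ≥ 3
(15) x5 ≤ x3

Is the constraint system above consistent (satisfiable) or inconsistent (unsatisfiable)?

Setting (x1, x2, x3, x4, x5, x6) = (4, 4, 4, 3, 4, 1) satisfies everything: constraint 2: x1 - x3 = 0; constraint 3: x1 + x6 = 5, and the others follow.

Satisfiable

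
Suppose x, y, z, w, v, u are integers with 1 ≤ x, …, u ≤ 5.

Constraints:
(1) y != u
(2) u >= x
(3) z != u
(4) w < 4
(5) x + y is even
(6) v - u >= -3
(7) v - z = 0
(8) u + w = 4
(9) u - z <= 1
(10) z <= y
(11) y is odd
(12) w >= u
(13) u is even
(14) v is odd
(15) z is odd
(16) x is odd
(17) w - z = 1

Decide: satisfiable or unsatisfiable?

Satisfiable

The assignment x = 1, y = 1, z = 1, w = 2, v = 1, u = 2 works:
  constraint 6 holds since v - u = -1.
  constraint 7 holds since v - z = 0.
The rest check out directly.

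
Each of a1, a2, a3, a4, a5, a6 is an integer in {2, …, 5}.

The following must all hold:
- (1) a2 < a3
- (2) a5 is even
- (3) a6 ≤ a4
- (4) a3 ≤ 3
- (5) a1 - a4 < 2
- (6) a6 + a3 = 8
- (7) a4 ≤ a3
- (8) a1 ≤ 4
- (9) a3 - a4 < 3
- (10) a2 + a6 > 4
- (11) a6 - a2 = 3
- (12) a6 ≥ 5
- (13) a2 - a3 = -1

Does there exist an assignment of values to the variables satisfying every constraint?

From constraints 3 and 12: a4 ≥ a6 and a6 ≥ 5, so a4 ≥ 5. From constraints 4 and 7: a4 ≤ a3 and a3 ≤ 3, so a4 ≤ 3. But 3 < 5, so no value of a4 works.

Unsatisfiable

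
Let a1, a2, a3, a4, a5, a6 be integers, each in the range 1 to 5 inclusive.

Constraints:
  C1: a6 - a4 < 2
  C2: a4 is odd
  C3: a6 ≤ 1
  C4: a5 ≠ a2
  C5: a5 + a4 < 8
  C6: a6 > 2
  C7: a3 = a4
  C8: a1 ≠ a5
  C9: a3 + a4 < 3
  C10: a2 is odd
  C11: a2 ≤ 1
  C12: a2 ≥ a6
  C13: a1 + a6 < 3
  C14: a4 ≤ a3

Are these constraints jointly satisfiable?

From constraint 6: a6 ≥ 3. From constraints 11 and 12: a6 ≤ a2 and a2 ≤ 1, so a6 ≤ 1. But 1 < 3, so no value of a6 works.

Unsatisfiable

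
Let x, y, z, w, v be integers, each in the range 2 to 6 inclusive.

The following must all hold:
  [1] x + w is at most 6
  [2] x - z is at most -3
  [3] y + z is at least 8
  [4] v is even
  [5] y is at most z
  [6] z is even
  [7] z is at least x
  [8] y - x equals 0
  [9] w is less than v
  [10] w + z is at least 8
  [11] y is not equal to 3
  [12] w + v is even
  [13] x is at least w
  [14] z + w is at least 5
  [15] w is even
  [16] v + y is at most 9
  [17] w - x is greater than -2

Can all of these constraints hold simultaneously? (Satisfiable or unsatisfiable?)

Setting (x, y, z, w, v) = (2, 2, 6, 2, 6) satisfies everything: constraint 1: x + w = 4; constraint 2: x - z = -4; constraint 3: y + z = 8, and the others follow.

Satisfiable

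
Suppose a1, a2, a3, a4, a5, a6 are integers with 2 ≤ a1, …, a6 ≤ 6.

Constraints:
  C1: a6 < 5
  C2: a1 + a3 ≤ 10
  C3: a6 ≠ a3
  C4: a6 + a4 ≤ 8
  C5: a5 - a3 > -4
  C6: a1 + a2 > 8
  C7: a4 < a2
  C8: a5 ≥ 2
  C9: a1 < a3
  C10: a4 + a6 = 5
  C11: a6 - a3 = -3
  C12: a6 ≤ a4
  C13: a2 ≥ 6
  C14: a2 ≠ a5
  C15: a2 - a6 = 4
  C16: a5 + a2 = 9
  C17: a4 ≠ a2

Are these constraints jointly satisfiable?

One satisfying assignment is a1 = 4, a2 = 6, a3 = 5, a4 = 3, a5 = 3, a6 = 2.
For the less obvious constraints — constraint 2: a1 + a3 = 9; constraint 4: a6 + a4 = 5 — and the others hold by inspection.

Satisfiable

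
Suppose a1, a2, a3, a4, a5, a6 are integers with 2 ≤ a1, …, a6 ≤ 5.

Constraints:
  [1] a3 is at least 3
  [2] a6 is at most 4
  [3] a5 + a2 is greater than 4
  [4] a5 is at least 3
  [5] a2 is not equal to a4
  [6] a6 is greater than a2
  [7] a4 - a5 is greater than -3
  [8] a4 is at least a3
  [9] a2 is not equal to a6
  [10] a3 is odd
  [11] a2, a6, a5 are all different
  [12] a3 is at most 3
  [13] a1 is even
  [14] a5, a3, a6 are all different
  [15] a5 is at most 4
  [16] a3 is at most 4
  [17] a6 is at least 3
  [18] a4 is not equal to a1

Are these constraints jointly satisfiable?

Constraints 1, 2, 4, 15, 16, and 17 confine each of a5, a3, a6 to the 2 values {3, 4}.
Constraint 14 requires all 3 of them to be distinct, but only 2 values are available — impossible by the pigeonhole principle.

Unsatisfiable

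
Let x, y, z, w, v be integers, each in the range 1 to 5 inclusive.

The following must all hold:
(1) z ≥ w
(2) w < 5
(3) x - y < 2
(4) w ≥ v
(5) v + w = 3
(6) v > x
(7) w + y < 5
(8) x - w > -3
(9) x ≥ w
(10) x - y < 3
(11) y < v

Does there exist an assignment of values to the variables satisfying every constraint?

Constraints 4, 6, and 9 give w ≤ x, x < v, v ≤ w. Chaining: w ≤ x < v ≤ w, which forces w < w — impossible.

Unsatisfiable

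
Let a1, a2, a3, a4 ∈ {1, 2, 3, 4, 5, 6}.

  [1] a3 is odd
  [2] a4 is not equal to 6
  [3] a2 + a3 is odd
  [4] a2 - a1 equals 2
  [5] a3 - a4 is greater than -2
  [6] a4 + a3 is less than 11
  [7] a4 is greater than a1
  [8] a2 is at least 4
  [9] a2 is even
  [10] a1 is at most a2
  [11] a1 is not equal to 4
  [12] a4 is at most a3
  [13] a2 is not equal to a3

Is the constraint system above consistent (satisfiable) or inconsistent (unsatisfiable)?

Satisfiable

Take a1 = 2, a2 = 4, a3 = 5, a4 = 4. Then constraint 4: a2 - a1 = 2; constraint 5: a3 - a4 = 1; constraint 6: a4 + a3 = 9, and every other listed constraint is also met.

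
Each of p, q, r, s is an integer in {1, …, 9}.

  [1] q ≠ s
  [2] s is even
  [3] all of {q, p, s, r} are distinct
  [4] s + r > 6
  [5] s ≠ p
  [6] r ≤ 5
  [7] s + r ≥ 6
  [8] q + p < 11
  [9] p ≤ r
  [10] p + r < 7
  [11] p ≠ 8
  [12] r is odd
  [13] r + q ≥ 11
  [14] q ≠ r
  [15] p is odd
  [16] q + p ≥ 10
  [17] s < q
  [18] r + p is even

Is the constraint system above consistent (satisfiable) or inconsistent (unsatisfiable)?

Satisfiable

The assignment p = 1, q = 9, r = 3, s = 4 works:
  constraint 4 holds since s + r = 7.
  constraint 7 holds since s + r = 7.
  constraint 8 holds since q + p = 10.
The rest check out directly.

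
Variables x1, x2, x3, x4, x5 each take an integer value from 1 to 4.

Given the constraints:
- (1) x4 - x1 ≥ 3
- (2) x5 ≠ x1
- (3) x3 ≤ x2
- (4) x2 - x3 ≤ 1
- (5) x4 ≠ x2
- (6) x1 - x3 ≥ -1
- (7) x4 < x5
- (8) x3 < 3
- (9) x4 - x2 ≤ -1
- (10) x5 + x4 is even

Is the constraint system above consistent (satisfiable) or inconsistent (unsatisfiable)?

Unsatisfiable

Constraints 1, 4, 6, and 9 give x1 − x3 ≥ -1, x3 − x2 ≥ -1, x2 − x4 ≥ 1, x4 − x1 ≥ 3.
Adding all 4 inequalities: the left sides telescope to 0, and the right sides sum to (-1) + (-1) + 1 + 3 = 2. So 0 ≥ 2, which is false.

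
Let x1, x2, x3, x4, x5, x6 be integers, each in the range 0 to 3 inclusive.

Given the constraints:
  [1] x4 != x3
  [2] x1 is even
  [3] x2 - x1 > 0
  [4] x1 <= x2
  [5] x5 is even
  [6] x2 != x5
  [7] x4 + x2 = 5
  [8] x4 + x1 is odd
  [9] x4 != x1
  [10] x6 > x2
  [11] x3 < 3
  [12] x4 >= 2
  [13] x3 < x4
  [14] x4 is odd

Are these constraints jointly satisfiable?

Satisfiable

Setting (x1, x2, x3, x4, x5, x6) = (0, 2, 0, 3, 0, 3) satisfies everything: constraint 2: x1 = 0 is even; constraint 3: x2 - x1 = 2; constraint 7: x4 + x2 = 5, and the others follow.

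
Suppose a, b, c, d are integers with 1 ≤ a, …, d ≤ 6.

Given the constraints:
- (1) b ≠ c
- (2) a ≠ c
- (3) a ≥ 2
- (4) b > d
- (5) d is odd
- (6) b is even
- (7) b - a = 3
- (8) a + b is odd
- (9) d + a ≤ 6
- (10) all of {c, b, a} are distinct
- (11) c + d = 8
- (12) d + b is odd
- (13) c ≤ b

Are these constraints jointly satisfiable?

One satisfying assignment is a = 3, b = 6, c = 5, d = 3.
For the less obvious constraints — constraint 7: b - a = 3; constraint 9: d + a = 6 — and the others hold by inspection.

Satisfiable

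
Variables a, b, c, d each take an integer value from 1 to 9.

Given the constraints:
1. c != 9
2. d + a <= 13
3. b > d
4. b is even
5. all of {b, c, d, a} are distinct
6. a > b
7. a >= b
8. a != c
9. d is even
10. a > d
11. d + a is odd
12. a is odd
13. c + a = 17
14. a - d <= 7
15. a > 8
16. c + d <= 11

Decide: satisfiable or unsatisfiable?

Satisfiable

Setting (a, b, c, d) = (9, 6, 8, 2) satisfies everything: constraint 2: d + a = 11; constraint 13: c + a = 17; constraint 14: a - d = 7, and the others follow.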